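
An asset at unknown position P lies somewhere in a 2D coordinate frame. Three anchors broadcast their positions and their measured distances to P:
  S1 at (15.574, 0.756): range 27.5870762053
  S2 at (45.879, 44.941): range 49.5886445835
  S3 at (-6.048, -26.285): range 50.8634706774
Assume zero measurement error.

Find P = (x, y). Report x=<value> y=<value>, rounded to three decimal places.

eq1: (x − 15.574)² + (y − 0.756)² = 27.5870762053²
eq2: (x − 45.879)² + (y − 44.941)² = 49.5886445835²
eq3: (x + 6.048)² + (y + 26.285)² = 50.8634706774²
eq2−eq1, eq2−eq3 (x²,y² cancel):
  -60.610·x − 88.370·y = -2183.468212
  -103.854·x − 142.452·y = -3525.155571
det = -60.610·-142.452 − -88.370·-103.854 = -543.562260
x = (-2183.468212·-142.452 − -88.370·-3525.155571) / -543.562260 = 0.880459
y = (-60.610·-3525.155571 − -2183.468212·-103.854) / -543.562260 = 24.104375

x=0.880 y=24.104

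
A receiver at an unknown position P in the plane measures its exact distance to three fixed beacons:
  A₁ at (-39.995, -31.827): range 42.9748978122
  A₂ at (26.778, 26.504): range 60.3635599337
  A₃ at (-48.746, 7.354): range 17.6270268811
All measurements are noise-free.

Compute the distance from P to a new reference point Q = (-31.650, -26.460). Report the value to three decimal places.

eq1: (x + 39.995)² + (y + 31.827)² = 42.9748978122²
eq2: (x − 26.778)² + (y − 26.504)² = 60.3635599337²
eq3: (x + 48.746)² + (y − 7.354)² = 17.6270268811²
eq1−eq2, eq1−eq3 (x²,y² cancel):
  133.546·x + 116.662·y = -2989.952180
  -17.502·x + 78.362·y = 1353.825643
det = 133.546·78.362 − 116.662·-17.502 = 12506.749976
x = (-2989.952180·78.362 − 116.662·1353.825643) / 12506.749976 = -31.362156
y = (133.546·1353.825643 − -2989.952180·-17.502) / 12506.749976 = 10.271882
|P − Q| = √((-31.362156 − -31.650)² + (10.271882 − -26.460)²) = 36.733010

36.733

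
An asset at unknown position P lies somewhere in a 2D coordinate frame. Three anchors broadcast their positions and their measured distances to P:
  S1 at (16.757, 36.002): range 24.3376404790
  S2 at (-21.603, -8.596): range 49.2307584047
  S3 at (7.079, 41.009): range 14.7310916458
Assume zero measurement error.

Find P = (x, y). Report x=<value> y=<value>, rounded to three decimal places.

x=-7.446 y=38.555

eq1: (x − 16.757)² + (y − 36.002)² = 24.3376404790²
eq2: (x + 21.603)² + (y + 8.596)² = 49.2307584047²
eq3: (x − 7.079)² + (y − 41.009)² = 14.7310916458²
eq1−eq2, eq1−eq3 (x²,y² cancel):
  -76.720·x − 89.196·y = -2867.707057
  -19.356·x + 10.014·y = 530.224952
det = -76.720·10.014 − -89.196·-19.356 = -2494.751856
x = (-2867.707057·10.014 − -89.196·530.224952) / -2494.751856 = -7.446322
y = (-76.720·530.224952 − -2867.707057·-19.356) / -2494.751856 = 38.555416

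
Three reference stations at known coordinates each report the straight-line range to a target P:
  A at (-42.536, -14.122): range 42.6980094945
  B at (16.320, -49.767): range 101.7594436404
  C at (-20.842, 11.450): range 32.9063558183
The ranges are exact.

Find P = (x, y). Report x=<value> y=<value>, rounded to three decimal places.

eq1: (x + 42.536)² + (y + 14.122)² = 42.6980094945²
eq2: (x − 16.320)² + (y + 49.767)² = 101.7594436404²
eq3: (x + 20.842)² + (y − 11.450)² = 32.9063558183²
eq3−eq2, eq3−eq1 (x²,y² cancel):
  74.324·x − 122.434·y = -7094.550892
  -43.388·x − 51.144·y = 702.958954
det = 74.324·-51.144 − -122.434·-43.388 = -9113.393048
x = (-7094.550892·-51.144 − -122.434·702.958954) / -9113.393048 = -49.258249
y = (74.324·702.958954 − -7094.550892·-43.388) / -9113.393048 = 28.043524

x=-49.258 y=28.044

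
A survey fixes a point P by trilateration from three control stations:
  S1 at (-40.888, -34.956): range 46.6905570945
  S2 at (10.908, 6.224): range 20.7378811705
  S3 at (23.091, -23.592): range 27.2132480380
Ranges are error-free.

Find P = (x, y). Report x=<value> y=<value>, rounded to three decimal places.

eq1: (x + 40.888)² + (y + 34.956)² = 46.6905570945²
eq2: (x − 10.908)² + (y − 6.224)² = 20.7378811705²
eq3: (x − 23.091)² + (y + 23.592)² = 27.2132480380²
eq1−eq2, eq1−eq3 (x²,y² cancel):
  103.592·x + 82.360·y = -986.079434
  127.958·x + 22.728·y = -364.526482
det = 103.592·22.728 − 82.360·127.958 = -8184.181904
x = (-986.079434·22.728 − 82.360·-364.526482) / -8184.181904 = -0.929939
y = (103.592·-364.526482 − -986.079434·127.958) / -8184.181904 = -10.803123

x=-0.930 y=-10.803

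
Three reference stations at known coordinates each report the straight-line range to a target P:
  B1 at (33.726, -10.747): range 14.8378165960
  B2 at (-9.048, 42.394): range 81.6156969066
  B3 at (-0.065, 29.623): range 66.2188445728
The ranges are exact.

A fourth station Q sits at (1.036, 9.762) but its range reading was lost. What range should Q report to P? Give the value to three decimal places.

53.298

eq1: (x − 33.726)² + (y + 10.747)² = 14.8378165960²
eq2: (x + 9.048)² + (y − 42.394)² = 81.6156969066²
eq3: (x + 0.065)² + (y − 29.623)² = 66.2188445728²
eq3−eq1, eq3−eq2 (x²,y² cancel):
  67.582·x − 80.740·y = 4540.189306
  -17.966·x + 25.542·y = -1274.595419
det = 67.582·25.542 − -80.740·-17.966 = 275.604604
x = (4540.189306·25.542 − -80.740·-1274.595419) / 275.604604 = 47.367428
y = (67.582·-1274.595419 − 4540.189306·-17.966) / 275.604604 = -16.584144
|P − Q| = √((47.367428 − 1.036)² + (-16.584144 − 9.762)²) = 53.298410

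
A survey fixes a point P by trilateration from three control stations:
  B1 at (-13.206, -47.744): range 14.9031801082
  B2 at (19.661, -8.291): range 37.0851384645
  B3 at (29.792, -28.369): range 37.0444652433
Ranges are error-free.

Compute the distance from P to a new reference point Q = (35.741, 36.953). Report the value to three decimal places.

eq1: (x + 13.206)² + (y + 47.744)² = 14.9031801082²
eq2: (x − 19.661)² + (y + 8.291)² = 37.0851384645²
eq3: (x − 29.792)² + (y + 28.369)² = 37.0444652433²
eq1−eq3, eq1−eq2 (x²,y² cancel):
  85.996·x + 38.750·y = -1911.712175
  65.734·x + 78.906·y = -3151.795088
det = 85.996·78.906 − 38.750·65.734 = 4238.407876
x = (-1911.712175·78.906 − 38.750·-3151.795088) / 4238.407876 = -6.774596
y = (85.996·-3151.795088 − -1911.712175·65.734) / 4238.407876 = -34.299975
|P − Q| = √((-6.774596 − 35.741)² + (-34.299975 − 36.953)²) = 82.973262

82.973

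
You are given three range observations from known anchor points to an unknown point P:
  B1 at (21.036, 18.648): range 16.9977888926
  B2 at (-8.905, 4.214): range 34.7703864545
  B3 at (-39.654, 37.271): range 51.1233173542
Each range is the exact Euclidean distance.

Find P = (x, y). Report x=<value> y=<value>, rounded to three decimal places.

x=11.251 y=32.547

eq1: (x − 21.036)² + (y − 18.648)² = 16.9977888926²
eq2: (x + 8.905)² + (y − 4.214)² = 34.7703864545²
eq3: (x + 39.654)² + (y − 37.271)² = 51.1233173542²
eq3−eq1, eq3−eq2 (x²,y² cancel):
  121.380·x − 37.246·y = 153.362793
  61.498·x − 66.114·y = -1459.896533
det = 121.380·-66.114 − -37.246·61.498 = -5734.362812
x = (153.362793·-66.114 − -37.246·-1459.896533) / -5734.362812 = 11.250550
y = (121.380·-1459.896533 − 153.362793·61.498) / -5734.362812 = 32.546554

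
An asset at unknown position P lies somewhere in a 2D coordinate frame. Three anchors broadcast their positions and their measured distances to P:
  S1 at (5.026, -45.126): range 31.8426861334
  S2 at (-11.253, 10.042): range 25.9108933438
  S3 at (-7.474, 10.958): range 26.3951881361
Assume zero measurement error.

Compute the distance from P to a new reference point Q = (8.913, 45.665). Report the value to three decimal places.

62.980

eq1: (x − 5.026)² + (y + 45.126)² = 31.8426861334²
eq2: (x + 11.253)² + (y − 10.042)² = 25.9108933438²
eq3: (x + 7.474)² + (y − 10.958)² = 26.3951881361²
eq1−eq3, eq1−eq2 (x²,y² cancel):
  -25.000·x + 112.168·y = -1568.427409
  -32.558·x + 110.336·y = -1491.562513
det = -25.000·110.336 − 112.168·-32.558 = 893.565744
x = (-1568.427409·110.336 − 112.168·-1491.562513) / 893.565744 = -6.433128
y = (-25.000·-1491.562513 − -1568.427409·-32.558) / 893.565744 = -15.416657
|P − Q| = √((-6.433128 − 8.913)² + (-15.416657 − 45.665)²) = 62.979937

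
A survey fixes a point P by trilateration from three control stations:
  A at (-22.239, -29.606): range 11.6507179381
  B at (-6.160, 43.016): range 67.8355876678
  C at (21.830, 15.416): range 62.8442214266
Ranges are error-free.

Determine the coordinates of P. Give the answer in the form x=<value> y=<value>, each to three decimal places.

eq1: (x + 22.239)² + (y + 29.606)² = 11.6507179381²
eq2: (x + 6.160)² + (y − 43.016)² = 67.8355876678²
eq3: (x − 21.830)² + (y − 15.416)² = 62.8442214266²
eq2−eq1, eq2−eq3 (x²,y² cancel):
  -32.158·x − 145.244·y = 3948.694227
  55.980·x − 55.200·y = -521.849112
det = -32.158·-55.200 − -145.244·55.980 = 9905.880720
x = (3948.694227·-55.200 − -145.244·-521.849112) / 9905.880720 = -29.655452
y = (-32.158·-521.849112 − 3948.694227·55.980) / 9905.880720 = -20.620709

x=-29.655 y=-20.621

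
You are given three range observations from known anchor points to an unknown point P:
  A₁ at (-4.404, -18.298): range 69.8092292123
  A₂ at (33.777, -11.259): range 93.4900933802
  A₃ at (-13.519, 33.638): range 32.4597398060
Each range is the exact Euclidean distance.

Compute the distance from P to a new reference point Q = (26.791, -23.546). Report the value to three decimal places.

eq1: (x + 4.404)² + (y + 18.298)² = 69.8092292123²
eq2: (x − 33.777)² + (y + 11.259)² = 93.4900933802²
eq3: (x + 13.519)² + (y − 33.638)² = 32.4597398060²
eq2−eq1, eq2−eq3 (x²,y² cancel):
  -76.362·x − 14.078·y = 2953.630287
  -94.592·x + 89.794·y = 7733.390447
det = -76.362·89.794 − -14.078·-94.592 = -8188.515604
x = (2953.630287·89.794 − -14.078·7733.390447) / -8188.515604 = -45.684586
y = (-76.362·7733.390447 − 2953.630287·-94.592) / -8188.515604 = 37.998018
|P − Q| = √((-45.684586 − 26.791)² + (37.998018 − -23.546)²) = 95.080896

95.081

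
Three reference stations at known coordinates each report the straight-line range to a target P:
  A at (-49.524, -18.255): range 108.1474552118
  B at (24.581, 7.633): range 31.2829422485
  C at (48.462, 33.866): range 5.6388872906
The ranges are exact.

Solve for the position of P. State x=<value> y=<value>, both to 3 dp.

eq1: (x + 49.524)² + (y + 18.255)² = 108.1474552118²
eq2: (x − 24.581)² + (y − 7.633)² = 31.2829422485²
eq3: (x − 48.462)² + (y − 33.866)² = 5.6388872906²
eq2−eq3, eq2−eq1 (x²,y² cancel):
  47.762·x + 52.466·y = 3779.808576
  -148.210·x − 51.776·y = -8593.866242
det = 47.762·-51.776 − 52.466·-148.210 = 5303.060548
x = (3779.808576·-51.776 − 52.466·-8593.866242) / 5303.060548 = 48.119839
y = (47.762·-8593.866242 − 3779.808576·-148.210) / 5303.060548 = 28.237503

x=48.120 y=28.238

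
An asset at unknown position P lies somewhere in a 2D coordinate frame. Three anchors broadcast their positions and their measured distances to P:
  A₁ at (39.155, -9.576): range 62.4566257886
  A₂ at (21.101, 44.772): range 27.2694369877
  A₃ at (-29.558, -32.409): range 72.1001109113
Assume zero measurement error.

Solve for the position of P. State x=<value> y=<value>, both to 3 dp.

eq1: (x − 39.155)² + (y + 9.576)² = 62.4566257886²
eq2: (x − 21.101)² + (y − 44.772)² = 27.2694369877²
eq3: (x + 29.558)² + (y + 32.409)² = 72.1001109113²
eq1−eq2, eq1−eq3 (x²,y² cancel):
  -36.108·x + 108.696·y = 3982.178295
  -137.426·x − 45.666·y = -998.391045
det = -36.108·-45.666 − 108.696·-137.426 = 16586.564424
x = (3982.178295·-45.666 − 108.696·-998.391045) / 16586.564424 = -4.420990
y = (-36.108·-998.391045 − 3982.178295·-137.426) / 16586.564424 = 35.167303

x=-4.421 y=35.167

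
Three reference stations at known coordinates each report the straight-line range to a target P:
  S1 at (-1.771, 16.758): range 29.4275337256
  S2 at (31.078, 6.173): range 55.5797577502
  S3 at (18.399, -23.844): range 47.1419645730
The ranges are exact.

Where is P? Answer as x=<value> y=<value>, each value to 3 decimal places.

eq1: (x + 1.771)² + (y − 16.758)² = 29.4275337256²
eq2: (x − 31.078)² + (y − 6.173)² = 55.5797577502²
eq3: (x − 18.399)² + (y + 23.844)² = 47.1419645730²
eq2−eq1, eq2−eq3 (x²,y² cancel):
  -65.698·x + 21.170·y = 1503.148722
  -25.358·x − 60.034·y = 769.856172
det = -65.698·-60.034 − 21.170·-25.358 = 4480.942592
x = (1503.148722·-60.034 − 21.170·769.856172) / 4480.942592 = -23.775776
y = (-65.698·769.856172 − 1503.148722·-25.358) / 4480.942592 = -2.780925

x=-23.776 y=-2.781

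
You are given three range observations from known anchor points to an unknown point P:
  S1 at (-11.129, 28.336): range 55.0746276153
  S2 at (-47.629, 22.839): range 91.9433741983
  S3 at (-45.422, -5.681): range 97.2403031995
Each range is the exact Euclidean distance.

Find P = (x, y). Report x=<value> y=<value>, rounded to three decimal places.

eq1: (x + 11.129)² + (y − 28.336)² = 55.0746276153²
eq2: (x + 47.629)² + (y − 22.839)² = 91.9433741983²
eq3: (x + 45.422)² + (y + 5.681)² = 97.2403031995²
eq2−eq3, eq2−eq1 (x²,y² cancel):
  4.414·x − 57.040·y = -1696.802224
  73.000·x + 10.994·y = 3557.011427
det = 4.414·10.994 − -57.040·73.000 = 4212.447516
x = (-1696.802224·10.994 − -57.040·3557.011427) / 4212.447516 = 43.736400
y = (4.414·3557.011427 − -1696.802224·73.000) / 4212.447516 = 33.132095

x=43.736 y=33.132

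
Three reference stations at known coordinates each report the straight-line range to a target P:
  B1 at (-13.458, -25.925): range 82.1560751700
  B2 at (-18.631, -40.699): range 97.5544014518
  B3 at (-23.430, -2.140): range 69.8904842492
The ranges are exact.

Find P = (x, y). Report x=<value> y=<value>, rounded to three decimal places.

x=28.357 y=44.793

eq1: (x + 13.458)² + (y + 25.925)² = 82.1560751700²
eq2: (x + 18.631)² + (y + 40.699)² = 97.5544014518²
eq3: (x + 23.430)² + (y + 2.140)² = 69.8904842492²
eq3−eq2, eq3−eq1 (x²,y² cancel):
  9.598·x − 77.118·y = -3182.203192
  19.944·x − 47.570·y = -1565.262010
det = 9.598·-47.570 − -77.118·19.944 = 1081.464532
x = (-3182.203192·-47.570 − -77.118·-1565.262010) / 1081.464532 = 28.357407
y = (9.598·-1565.262010 − -3182.203192·19.944) / 1081.464532 = 44.793402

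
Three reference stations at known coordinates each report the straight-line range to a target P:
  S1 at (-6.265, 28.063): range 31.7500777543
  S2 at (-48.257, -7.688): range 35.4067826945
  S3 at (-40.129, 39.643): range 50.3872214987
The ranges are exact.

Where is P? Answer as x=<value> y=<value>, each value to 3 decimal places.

x=-13.172 y=-2.927

eq1: (x + 6.265)² + (y − 28.063)² = 31.7500777543²
eq2: (x + 48.257)² + (y + 7.688)² = 35.4067826945²
eq3: (x + 40.129)² + (y − 39.643)² = 50.3872214987²
eq2−eq3, eq2−eq1 (x²,y² cancel):
  16.256·x + 94.662·y = -491.171133
  83.984·x + 71.502·y = -1315.488376
det = 16.256·71.502 − 94.662·83.984 = -6787.756896
x = (-491.171133·71.502 − 94.662·-1315.488376) / -6787.756896 = -13.171810
y = (16.256·-1315.488376 − -491.171133·83.984) / -6787.756896 = -2.926731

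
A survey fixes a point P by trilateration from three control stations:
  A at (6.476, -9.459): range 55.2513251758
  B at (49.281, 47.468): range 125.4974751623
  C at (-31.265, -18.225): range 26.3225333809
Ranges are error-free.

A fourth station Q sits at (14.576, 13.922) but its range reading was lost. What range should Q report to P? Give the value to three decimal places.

77.320

eq1: (x − 6.476)² + (y + 9.459)² = 55.2513251758²
eq2: (x − 49.281)² + (y − 47.468)² = 125.4974751623²
eq3: (x + 31.265)² + (y + 18.225)² = 26.3225333809²
eq2−eq1, eq2−eq3 (x²,y² cancel):
  -85.610·x − 113.854·y = 8146.490610
  -161.092·x − 131.386·y = 11684.563374
det = -85.610·-131.386 − -113.854·-161.092 = -7093.013108
x = (8146.490610·-131.386 − -113.854·11684.563374) / -7093.013108 = -36.655714
y = (-85.610·11684.563374 − 8146.490610·-161.092) / -7093.013108 = -43.989626
|P − Q| = √((-36.655714 − 14.576)² + (-43.989626 − 13.922)²) = 77.320405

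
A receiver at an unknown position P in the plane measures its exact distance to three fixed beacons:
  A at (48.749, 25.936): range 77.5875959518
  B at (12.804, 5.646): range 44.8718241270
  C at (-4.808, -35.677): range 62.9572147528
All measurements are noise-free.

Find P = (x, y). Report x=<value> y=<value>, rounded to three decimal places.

x=-28.764 y=22.544

eq1: (x − 48.749)² + (y − 25.936)² = 77.5875959518²
eq2: (x − 12.804)² + (y − 5.646)² = 44.8718241270²
eq3: (x + 4.808)² + (y + 35.677)² = 62.9572147528²
eq2−eq1, eq2−eq3 (x²,y² cancel):
  71.890·x + 40.580·y = -1153.033080
  -35.224·x − 82.646·y = -849.984828
det = 71.890·-82.646 − 40.580·-35.224 = -4512.031020
x = (-1153.033080·-82.646 − 40.580·-849.984828) / -4512.031020 = -28.764420
y = (71.890·-849.984828 − -1153.033080·-35.224) / -4512.031020 = 22.544137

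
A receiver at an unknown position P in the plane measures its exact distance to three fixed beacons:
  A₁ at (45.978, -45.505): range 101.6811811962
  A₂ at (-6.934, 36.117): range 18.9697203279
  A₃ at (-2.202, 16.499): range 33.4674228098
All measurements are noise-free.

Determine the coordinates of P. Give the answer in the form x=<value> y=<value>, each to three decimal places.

x=7.380 y=48.565

eq1: (x − 45.978)² + (y + 45.505)² = 101.6811811962²
eq2: (x + 6.934)² + (y − 36.117)² = 18.9697203279²
eq3: (x + 2.202)² + (y − 16.499)² = 33.4674228098²
eq1−eq2, eq1−eq3 (x²,y² cancel):
  -105.824·x + 163.244·y = 7147.048856
  -96.360·x + 124.008·y = 5311.378516
det = -105.824·124.008 − 163.244·-96.360 = 2607.169248
x = (7147.048856·124.008 − 163.244·5311.378516) / 2607.169248 = 7.379866
y = (-105.824·5311.378516 − 7147.048856·-96.360) / 2607.169248 = 48.565435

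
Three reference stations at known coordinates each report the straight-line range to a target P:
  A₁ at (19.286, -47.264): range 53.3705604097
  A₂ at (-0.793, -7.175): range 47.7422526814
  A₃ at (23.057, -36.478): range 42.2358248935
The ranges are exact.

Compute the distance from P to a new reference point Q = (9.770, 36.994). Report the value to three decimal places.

eq1: (x − 19.286)² + (y + 47.264)² = 53.3705604097²
eq2: (x + 0.793)² + (y + 7.175)² = 47.7422526814²
eq3: (x − 23.057)² + (y + 36.478)² = 42.2358248935²
eq2−eq1, eq2−eq3 (x²,y² cancel):
  40.158·x − 80.178·y = 1984.631991
  47.700·x − 58.606·y = 2305.618046
det = 40.158·-58.606 − -80.178·47.700 = 1470.990852
x = (1984.631991·-58.606 − -80.178·2305.618046) / 1470.990852 = 46.600223
y = (40.158·2305.618046 − 1984.631991·47.700) / 1470.990852 = -1.412610
|P − Q| = √((46.600223 − 9.770)² + (-1.412610 − 36.994)²) = 53.212151

53.212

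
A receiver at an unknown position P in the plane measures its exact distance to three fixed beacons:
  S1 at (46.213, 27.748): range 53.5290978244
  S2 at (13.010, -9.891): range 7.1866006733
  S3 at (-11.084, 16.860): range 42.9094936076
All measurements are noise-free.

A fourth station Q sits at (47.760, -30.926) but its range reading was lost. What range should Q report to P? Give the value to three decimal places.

eq1: (x − 46.213)² + (y − 27.748)² = 53.5290978244²
eq2: (x − 13.010)² + (y + 9.891)² = 7.1866006733²
eq3: (x + 11.084)² + (y − 16.860)² = 42.9094936076²
eq1−eq2, eq1−eq3 (x²,y² cancel):
  -66.406·x − 75.278·y = 175.216193
  -114.594·x − 21.776·y = -1474.338545
det = -66.406·-21.776 − -75.278·-114.594 = -7180.350076
x = (175.216193·-21.776 − -75.278·-1474.338545) / -7180.350076 = 15.988185
y = (-66.406·-1474.338545 − 175.216193·-114.594) / -7180.350076 = -16.431462
|P − Q| = √((15.988185 − 47.760)² + (-16.431462 − -30.926)²) = 34.921911

34.922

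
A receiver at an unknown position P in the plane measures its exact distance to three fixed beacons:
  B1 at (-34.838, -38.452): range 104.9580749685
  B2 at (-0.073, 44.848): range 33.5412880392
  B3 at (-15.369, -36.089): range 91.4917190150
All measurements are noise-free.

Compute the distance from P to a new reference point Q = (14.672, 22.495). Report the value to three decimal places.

eq1: (x + 34.838)² + (y + 38.452)² = 104.9580749685²
eq2: (x + 0.073)² + (y − 44.848)² = 33.5412880392²
eq3: (x + 15.369)² + (y + 36.089)² = 91.4917190150²
eq1−eq3, eq1−eq2 (x²,y² cancel):
  38.938·x + 4.726·y = 1491.842387
  69.530·x + 166.600·y = 9210.285383
det = 38.938·166.600 − 4.726·69.530 = 6158.472020
x = (1491.842387·166.600 − 4.726·9210.285383) / 6158.472020 = 33.289610
y = (38.938·9210.285383 − 1491.842387·69.530) / 6158.472020 = 41.390509
|P − Q| = √((33.289610 − 14.672)² + (41.390509 − 22.495)²) = 26.526509

26.527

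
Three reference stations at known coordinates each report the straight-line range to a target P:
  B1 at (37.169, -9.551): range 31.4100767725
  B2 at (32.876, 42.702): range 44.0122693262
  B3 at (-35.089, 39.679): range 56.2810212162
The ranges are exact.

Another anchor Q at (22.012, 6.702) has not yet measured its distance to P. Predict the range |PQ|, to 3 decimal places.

12.543

eq1: (x − 37.169)² + (y + 9.551)² = 31.4100767725²
eq2: (x − 32.876)² + (y − 42.702)² = 44.0122693262²
eq3: (x + 35.089)² + (y − 39.679)² = 56.2810212162²
eq3−eq1, eq3−eq2 (x²,y² cancel):
  144.516·x − 98.460·y = 848.055626
  135.930·x + 6.046·y = 1329.104716
det = 144.516·6.046 − -98.460·135.930 = 14257.411536
x = (848.055626·6.046 − -98.460·1329.104716) / 14257.411536 = 9.538267
y = (144.516·1329.104716 − 848.055626·135.930) / 14257.411536 = 5.386721
|P − Q| = √((9.538267 − 22.012)² + (5.386721 − 6.702)²) = 12.542886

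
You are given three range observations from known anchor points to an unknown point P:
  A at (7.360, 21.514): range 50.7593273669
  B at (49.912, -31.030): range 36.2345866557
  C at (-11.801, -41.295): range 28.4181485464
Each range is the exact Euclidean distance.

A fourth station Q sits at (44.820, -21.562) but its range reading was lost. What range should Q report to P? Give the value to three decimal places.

31.918

eq1: (x − 7.360)² + (y − 21.514)² = 50.7593273669²
eq2: (x − 49.912)² + (y + 31.030)² = 36.2345866557²
eq3: (x + 11.801)² + (y + 41.295)² = 28.4181485464²
eq3−eq1, eq3−eq2 (x²,y² cancel):
  38.322·x + 125.618·y = -3096.436978
  123.426·x + 20.530·y = 1104.173915
det = 38.322·20.530 − 125.618·123.426 = -14717.776608
x = (-3096.436978·20.530 − 125.618·1104.173915) / -14717.776608 = 13.743514
y = (38.322·1104.173915 − -3096.436978·123.426) / -14717.776608 = -28.842331
|P − Q| = √((13.743514 − 44.820)² + (-28.842331 − -21.562)²) = 31.917882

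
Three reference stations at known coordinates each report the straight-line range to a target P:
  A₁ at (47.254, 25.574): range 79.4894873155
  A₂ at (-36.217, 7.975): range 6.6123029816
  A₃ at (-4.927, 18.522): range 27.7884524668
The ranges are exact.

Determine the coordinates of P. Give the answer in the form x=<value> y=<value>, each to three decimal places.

x=-29.843 y=6.217

eq1: (x − 47.254)² + (y − 25.574)² = 79.4894873155²
eq2: (x + 36.217)² + (y − 7.975)² = 6.6123029816²
eq3: (x + 4.927)² + (y − 18.522)² = 27.7884524668²
eq2−eq1, eq2−eq3 (x²,y² cancel):
  166.942·x + 35.198·y = -4763.157765
  62.580·x + 21.094·y = -1736.407441
det = 166.942·21.094 − 35.198·62.580 = 1318.783708
x = (-4763.157765·21.094 − 35.198·-1736.407441) / 1318.783708 = -29.842635
y = (166.942·-1736.407441 − -4763.157765·62.580) / 1318.783708 = 6.217154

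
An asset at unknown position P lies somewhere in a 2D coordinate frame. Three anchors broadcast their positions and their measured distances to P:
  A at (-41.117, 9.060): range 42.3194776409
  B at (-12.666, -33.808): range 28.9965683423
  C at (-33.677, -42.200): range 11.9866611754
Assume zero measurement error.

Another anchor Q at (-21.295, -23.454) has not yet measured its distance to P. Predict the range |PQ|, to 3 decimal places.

22.599

eq1: (x + 41.117)² + (y − 9.060)² = 42.3194776409²
eq2: (x + 12.666)² + (y + 33.808)² = 28.9965683423²
eq3: (x + 33.677)² + (y + 42.200)² = 11.9866611754²
eq1−eq2, eq1−eq3 (x²,y² cancel):
  56.902·x − 85.736·y = 480.854343
  14.880·x − 102.520·y = 2789.547182
det = 56.902·-102.520 − -85.736·14.880 = -4557.841360
x = (480.854343·-102.520 − -85.736·2789.547182) / -4557.841360 = -41.657314
y = (56.902·2789.547182 − 480.854343·14.880) / -4557.841360 = -33.256028
|P − Q| = √((-41.657314 − -21.295)² + (-33.256028 − -23.454)²) = 22.598752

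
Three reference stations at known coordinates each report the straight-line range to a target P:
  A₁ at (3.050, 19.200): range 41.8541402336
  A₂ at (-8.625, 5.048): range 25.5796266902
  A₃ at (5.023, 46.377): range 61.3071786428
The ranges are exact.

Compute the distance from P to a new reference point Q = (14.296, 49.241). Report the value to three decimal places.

eq1: (x − 3.050)² + (y − 19.200)² = 41.8541402336²
eq2: (x + 8.625)² + (y − 5.048)² = 25.5796266902²
eq3: (x − 5.023)² + (y − 46.377)² = 61.3071786428²
eq3−eq1, eq3−eq2 (x²,y² cancel):
  -3.946·x − 54.354·y = 208.686940
  -27.296·x − 82.658·y = 1028.069123
det = -3.946·-82.658 − -54.354·-27.296 = -1157.478316
x = (208.686940·-82.658 − -54.354·1028.069123) / -1157.478316 = -33.374296
y = (-3.946·1028.069123 − 208.686940·-27.296) / -1157.478316 = -1.416491
|P − Q| = √((-33.374296 − 14.296)² + (-1.416491 − 49.241)²) = 69.560323

69.560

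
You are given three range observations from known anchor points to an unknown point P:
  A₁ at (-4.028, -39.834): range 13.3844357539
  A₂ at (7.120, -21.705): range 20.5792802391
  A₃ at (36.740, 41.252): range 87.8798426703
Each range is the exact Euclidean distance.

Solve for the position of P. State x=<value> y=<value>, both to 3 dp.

x=9.149 y=-42.184

eq1: (x + 4.028)² + (y + 39.834)² = 13.3844357539²
eq2: (x − 7.120)² + (y + 21.705)² = 20.5792802391²
eq3: (x − 36.740)² + (y − 41.252)² = 87.8798426703²
eq2−eq3, eq2−eq1 (x²,y² cancel):
  59.240·x + 125.914·y = -4769.606294
  -22.296·x − 36.258·y = 1325.534570
det = 59.240·-36.258 − 125.914·-22.296 = 659.454624
x = (-4769.606294·-36.258 − 125.914·1325.534570) / 659.454624 = 9.148507
y = (59.240·1325.534570 − -4769.606294·-22.296) / 659.454624 = -42.184061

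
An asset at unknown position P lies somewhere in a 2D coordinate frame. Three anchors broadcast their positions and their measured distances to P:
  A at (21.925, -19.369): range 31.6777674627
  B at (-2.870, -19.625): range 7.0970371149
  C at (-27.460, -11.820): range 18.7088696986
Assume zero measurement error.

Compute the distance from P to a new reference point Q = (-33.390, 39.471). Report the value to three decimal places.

61.913

eq1: (x − 21.925)² + (y + 19.369)² = 31.6777674627²
eq2: (x + 2.870)² + (y + 19.625)² = 7.0970371149²
eq3: (x + 27.460)² + (y + 11.820)² = 18.7088696986²
eq3−eq1, eq3−eq2 (x²,y² cancel):
  98.770·x − 15.098·y = -691.359360
  49.180·x − 15.610·y = -200.732605
det = 98.770·-15.610 − -15.098·49.180 = -799.280060
x = (-691.359360·-15.610 − -15.098·-200.732605) / -799.280060 = -9.710562
y = (98.770·-200.732605 − -691.359360·49.180) / -799.280060 = -17.734327
|P − Q| = √((-9.710562 − -33.390)² + (-17.734327 − 39.471)²) = 61.912561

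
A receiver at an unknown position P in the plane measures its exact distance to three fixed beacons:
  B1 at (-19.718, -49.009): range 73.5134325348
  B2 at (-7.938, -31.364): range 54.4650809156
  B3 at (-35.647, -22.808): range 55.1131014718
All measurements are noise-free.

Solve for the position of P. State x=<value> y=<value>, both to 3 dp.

x=-5.038 y=23.024

eq1: (x + 19.718)² + (y + 49.009)² = 73.5134325348²
eq2: (x + 7.938)² + (y + 31.364)² = 54.4650809156²
eq3: (x + 35.647)² + (y + 22.808)² = 55.1131014718²
eq2−eq3, eq2−eq1 (x²,y² cancel):
  -55.418·x + 17.112·y = 673.192218
  -23.560·x − 35.290·y = -693.810459
det = -55.418·-35.290 − 17.112·-23.560 = 2358.859940
x = (673.192218·-35.290 − 17.112·-693.810459) / 2358.859940 = -5.038226
y = (-55.418·-693.810459 − 673.192218·-23.560) / 2358.859940 = 23.023833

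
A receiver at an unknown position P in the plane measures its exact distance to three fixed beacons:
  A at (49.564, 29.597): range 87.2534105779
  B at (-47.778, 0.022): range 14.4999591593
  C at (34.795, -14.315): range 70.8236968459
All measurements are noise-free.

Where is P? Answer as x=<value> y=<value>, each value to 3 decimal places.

x=-33.726 y=3.598

eq1: (x − 49.564)² + (y − 29.597)² = 87.2534105779²
eq2: (x + 47.778)² + (y − 0.022)² = 14.4999591593²
eq3: (x − 34.795)² + (y + 14.315)² = 70.8236968459²
eq3−eq1, eq3−eq2 (x²,y² cancel):
  29.538·x + 87.824·y = -680.200368
  -165.146·x + 28.674·y = 5672.873737
det = 29.538·28.674 − 87.824·-165.146 = 15350.754916
x = (-680.200368·28.674 − 87.824·5672.873737) / 15350.754916 = -33.725933
y = (29.538·5672.873737 − -680.200368·-165.146) / 15350.754916 = 3.598062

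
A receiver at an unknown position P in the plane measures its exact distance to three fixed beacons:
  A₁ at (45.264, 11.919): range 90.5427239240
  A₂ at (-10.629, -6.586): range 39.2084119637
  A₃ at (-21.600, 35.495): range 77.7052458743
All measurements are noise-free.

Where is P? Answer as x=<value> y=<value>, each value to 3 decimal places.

x=-27.483 y=-41.987

eq1: (x − 45.264)² + (y − 11.919)² = 90.5427239240²
eq2: (x + 10.629)² + (y + 6.586)² = 39.2084119637²
eq3: (x + 21.600)² + (y − 35.495)² = 77.7052458743²
eq2−eq3, eq2−eq1 (x²,y² cancel):
  -21.942·x + 84.162·y = -2930.701680
  111.786·x + 37.010·y = -4626.144067
det = -21.942·37.010 − 84.162·111.786 = -10220.206752
x = (-2930.701680·37.010 − 84.162·-4626.144067) / -10220.206752 = -27.482836
y = (-21.942·-4626.144067 − -2930.701680·111.786) / -10220.206752 = -41.987240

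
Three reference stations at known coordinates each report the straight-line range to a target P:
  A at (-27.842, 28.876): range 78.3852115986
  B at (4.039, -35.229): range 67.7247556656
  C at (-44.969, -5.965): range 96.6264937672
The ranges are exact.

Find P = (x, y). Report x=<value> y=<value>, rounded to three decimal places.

x=49.328 y=15.125

eq1: (x + 27.842)² + (y − 28.876)² = 78.3852115986²
eq2: (x − 4.039)² + (y + 35.229)² = 67.7247556656²
eq3: (x + 44.969)² + (y + 5.965)² = 96.6264937672²
eq1−eq3, eq1−eq2 (x²,y² cancel):
  -34.254·x − 69.682·y = -2743.646054
  63.762·x − 128.210·y = 1205.994489
det = -34.254·-128.210 − -69.682·63.762 = 8834.769024
x = (-2743.646054·-128.210 − -69.682·1205.994489) / 8834.769024 = 49.327715
y = (-34.254·1205.994489 − -2743.646054·63.762) / 8834.769024 = 15.125492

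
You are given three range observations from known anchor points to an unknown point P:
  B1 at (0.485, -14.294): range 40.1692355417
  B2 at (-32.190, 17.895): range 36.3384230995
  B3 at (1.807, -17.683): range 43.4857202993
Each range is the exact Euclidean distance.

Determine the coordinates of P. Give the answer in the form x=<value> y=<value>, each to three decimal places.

x=3.283 y=25.778

eq1: (x − 0.485)² + (y + 14.294)² = 40.1692355417²
eq2: (x + 32.190)² + (y − 17.895)² = 36.3384230995²
eq3: (x − 1.807)² + (y + 17.683)² = 43.4857202993²
eq2−eq3, eq2−eq1 (x²,y² cancel):
  67.994·x − 71.156·y = -1611.000264
  65.350·x − 64.378·y = -1444.959955
det = 67.994·-64.378 − -71.156·65.350 = 272.726868
x = (-1611.000264·-64.378 − -71.156·-1444.959955) / 272.726868 = 3.283154
y = (67.994·-1444.959955 − -1611.000264·65.350) / 272.726868 = 25.777659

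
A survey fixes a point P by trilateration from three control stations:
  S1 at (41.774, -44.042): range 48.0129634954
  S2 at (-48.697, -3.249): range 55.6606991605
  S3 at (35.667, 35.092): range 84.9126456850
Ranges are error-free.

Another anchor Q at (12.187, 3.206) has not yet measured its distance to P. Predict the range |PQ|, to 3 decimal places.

eq1: (x − 41.774)² + (y + 44.042)² = 48.0129634954²
eq2: (x + 48.697)² + (y + 3.249)² = 55.6606991605²
eq3: (x − 35.667)² + (y − 35.092)² = 84.9126456850²
eq3−eq2, eq3−eq1 (x²,y² cancel):
  -168.728·x − 76.682·y = 3990.414423
  12.214·x − 158.268·y = 6086.094221
det = -168.728·-158.268 − -76.682·12.214 = 27640.837052
x = (3990.414423·-158.268 − -76.682·6086.094221) / 27640.837052 = -5.964401
y = (-168.728·6086.094221 − 3990.414423·12.214) / 27640.837052 = -38.914647
|P − Q| = √((-5.964401 − 12.187)² + (-38.914647 − 3.206)²) = 45.865262

45.865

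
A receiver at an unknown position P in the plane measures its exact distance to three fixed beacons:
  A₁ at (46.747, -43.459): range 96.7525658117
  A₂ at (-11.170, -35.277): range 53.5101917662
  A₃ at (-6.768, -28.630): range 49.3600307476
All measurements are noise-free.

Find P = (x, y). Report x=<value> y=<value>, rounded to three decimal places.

eq1: (x − 46.747)² + (y + 43.459)² = 96.7525658117²
eq2: (x + 11.170)² + (y + 35.277)² = 53.5101917662²
eq3: (x + 6.768)² + (y + 28.630)² = 49.3600307476²
eq3−eq2, eq3−eq1 (x²,y² cancel):
  -8.804·x − 13.294·y = 76.824918
  107.030·x − 29.658·y = -3716.162390
det = -8.804·-29.658 − -13.294·107.030 = 1683.965852
x = (76.824918·-29.658 − -13.294·-3716.162390) / 1683.965852 = -30.690133
y = (-8.804·-3716.162390 − 76.824918·107.030) / 1683.965852 = 14.545736

x=-30.690 y=14.546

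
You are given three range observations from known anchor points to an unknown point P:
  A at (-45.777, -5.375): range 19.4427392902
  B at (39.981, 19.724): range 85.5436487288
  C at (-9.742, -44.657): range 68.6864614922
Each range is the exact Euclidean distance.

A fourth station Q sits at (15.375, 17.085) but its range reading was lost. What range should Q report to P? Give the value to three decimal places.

60.825

eq1: (x + 45.777)² + (y + 5.375)² = 19.4427392902²
eq2: (x − 39.981)² + (y − 19.724)² = 85.5436487288²
eq3: (x + 9.742)² + (y + 44.657)² = 68.6864614922²
eq2−eq3, eq2−eq1 (x²,y² cancel):
  -99.446·x − 128.762·y = 2701.523522
  -171.516·x − 50.198·y = 7076.603544
det = -99.446·-50.198 − -128.762·-171.516 = -17092.752884
x = (2701.523522·-50.198 − -128.762·7076.603544) / -17092.752884 = -45.375169
y = (-99.446·7076.603544 − 2701.523522·-171.516) / -17092.752884 = 14.063586
|P − Q| = √((-45.375169 − 15.375)² + (14.063586 − 17.085)²) = 60.825258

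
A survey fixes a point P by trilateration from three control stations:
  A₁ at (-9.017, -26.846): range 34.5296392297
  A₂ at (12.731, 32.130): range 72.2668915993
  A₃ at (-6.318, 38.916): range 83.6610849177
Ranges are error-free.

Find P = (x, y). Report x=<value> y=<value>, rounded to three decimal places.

eq1: (x + 9.017)² + (y + 26.846)² = 34.5296392297²
eq2: (x − 12.731)² + (y − 32.130)² = 72.2668915993²
eq3: (x + 6.318)² + (y − 38.916)² = 83.6610849177²
eq1−eq3, eq1−eq2 (x²,y² cancel):
  5.398·x + 131.524·y = -5054.522969
  43.496·x + 117.952·y = -3637.806380
det = 5.398·117.952 − 131.524·43.496 = -5084.063008
x = (-5054.522969·117.952 − 131.524·-3637.806380) / -5084.063008 = 23.157118
y = (5.398·-3637.806380 − -5054.522969·43.496) / -5084.063008 = -39.380836

x=23.157 y=-39.381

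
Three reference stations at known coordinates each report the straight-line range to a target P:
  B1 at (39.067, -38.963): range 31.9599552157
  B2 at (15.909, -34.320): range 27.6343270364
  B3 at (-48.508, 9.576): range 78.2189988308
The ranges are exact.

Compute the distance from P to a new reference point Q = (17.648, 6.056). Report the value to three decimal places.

18.119

eq1: (x − 39.067)² + (y + 38.963)² = 31.9599552157²
eq2: (x − 15.909)² + (y + 34.320)² = 27.6343270364²
eq3: (x + 48.508)² + (y − 9.576)² = 78.2189988308²
eq2−eq1, eq2−eq3 (x²,y² cancel):
  46.316·x − 9.286·y = 1355.604470
  -128.834·x + 87.792·y = -4340.788588
det = 46.316·87.792 − -9.286·-128.834 = 2869.821748
x = (1355.604470·87.792 − -9.286·-4340.788588) / 2869.821748 = 27.424235
y = (46.316·-4340.788588 − 1355.604470·-128.834) / 2869.821748 = -9.199184
|P − Q| = √((27.424235 − 17.648)² + (-9.199184 − 6.056)²) = 18.118924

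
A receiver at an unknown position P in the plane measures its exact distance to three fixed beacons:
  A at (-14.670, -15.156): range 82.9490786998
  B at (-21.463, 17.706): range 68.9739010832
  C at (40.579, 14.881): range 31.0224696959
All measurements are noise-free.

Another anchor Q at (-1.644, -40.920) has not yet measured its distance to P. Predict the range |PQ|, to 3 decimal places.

eq1: (x + 14.670)² + (y + 15.156)² = 82.9490786998²
eq2: (x + 21.463)² + (y − 17.706)² = 68.9739010832²
eq3: (x − 40.579)² + (y − 14.881)² = 31.0224696959²
eq1−eq3, eq1−eq2 (x²,y² cancel):
  110.498·x + 60.074·y = 7341.342197
  -13.586·x + 65.724·y = 2452.400196
det = 110.498·65.724 − 60.074·-13.586 = 8078.535916
x = (7341.342197·65.724 − 60.074·2452.400196) / 8078.535916 = 41.489806
y = (110.498·2452.400196 − 7341.342197·-13.586) / 8078.535916 = 45.890096
|P − Q| = √((41.489806 − -1.644)² + (45.890096 − -40.920)²) = 96.935639

96.936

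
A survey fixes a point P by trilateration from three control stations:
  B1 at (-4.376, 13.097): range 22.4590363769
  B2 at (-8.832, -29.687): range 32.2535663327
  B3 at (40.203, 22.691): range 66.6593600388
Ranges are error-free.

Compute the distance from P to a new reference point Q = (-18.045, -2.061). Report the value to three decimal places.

eq1: (x + 4.376)² + (y − 13.097)² = 22.4590363769²
eq2: (x + 8.832)² + (y + 29.687)² = 32.2535663327²
eq3: (x − 40.203)² + (y − 22.691)² = 66.6593600388²
eq3−eq2, eq3−eq1 (x²,y² cancel):
  -98.070·x − 104.756·y = 2231.337243
  -89.158·x − 19.188·y = 1998.580061
det = -98.070·-19.188 − -104.756·-89.158 = -7458.068288
x = (2231.337243·-19.188 − -104.756·1998.580061) / -7458.068288 = -22.331299
y = (-98.070·1998.580061 − 2231.337243·-89.158) / -7458.068288 = -0.394314
|P − Q| = √((-22.331299 − -18.045)² + (-0.394314 − -2.061)²) = 4.598935

4.599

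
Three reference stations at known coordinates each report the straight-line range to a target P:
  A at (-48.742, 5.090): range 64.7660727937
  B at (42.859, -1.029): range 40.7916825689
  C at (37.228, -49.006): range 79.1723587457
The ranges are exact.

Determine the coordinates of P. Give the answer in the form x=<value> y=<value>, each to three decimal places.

x=12.487 y=26.201

eq1: (x + 48.742)² + (y − 5.090)² = 64.7660727937²
eq2: (x − 42.859)² + (y + 1.029)² = 40.7916825689²
eq3: (x − 37.228)² + (y + 49.006)² = 79.1723587457²
eq1−eq2, eq1−eq3 (x²,y² cancel):
  183.202·x − 12.238·y = 1966.944876
  171.940·x − 108.192·y = -687.796848
det = 183.202·-108.192 − -12.238·171.940 = -17716.789064
x = (1966.944876·-108.192 − -12.238·-687.796848) / -17716.789064 = 12.486741
y = (183.202·-687.796848 − 1966.944876·171.940) / -17716.789064 = 26.201264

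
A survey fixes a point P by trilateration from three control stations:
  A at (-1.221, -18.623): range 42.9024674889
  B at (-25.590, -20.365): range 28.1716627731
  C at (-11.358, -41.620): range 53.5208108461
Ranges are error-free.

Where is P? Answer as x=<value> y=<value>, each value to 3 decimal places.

x=-36.676 y=5.534

eq1: (x + 1.221)² + (y + 18.623)² = 42.9024674889²
eq2: (x + 25.590)² + (y + 20.365)² = 28.1716627731²
eq3: (x + 11.358)² + (y + 41.620)² = 53.5208108461²
eq3−eq1, eq3−eq2 (x²,y² cancel):
  20.274·x + 45.994·y = -489.066117
  -28.464·x + 42.510·y = 1279.187371
det = 20.274·42.510 − 45.994·-28.464 = 2171.020956
x = (-489.066117·42.510 − 45.994·1279.187371) / 2171.020956 = -36.676359
y = (20.274·1279.187371 − -489.066117·-28.464) / 2171.020956 = 5.533556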